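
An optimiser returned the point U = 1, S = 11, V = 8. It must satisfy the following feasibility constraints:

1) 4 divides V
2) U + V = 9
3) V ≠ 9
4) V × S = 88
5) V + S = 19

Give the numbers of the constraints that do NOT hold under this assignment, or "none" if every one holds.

1) 8 / 4 = 2, so 4 divides 8  ✓
2) U + V = 1 + 8 = 9  ✓
3) V = 8, and 8 ≠ 9  ✓
4) V × S = 8 × 11 = 88  ✓
5) V + S = 8 + 11 = 19  ✓

The assignment satisfies every constraint.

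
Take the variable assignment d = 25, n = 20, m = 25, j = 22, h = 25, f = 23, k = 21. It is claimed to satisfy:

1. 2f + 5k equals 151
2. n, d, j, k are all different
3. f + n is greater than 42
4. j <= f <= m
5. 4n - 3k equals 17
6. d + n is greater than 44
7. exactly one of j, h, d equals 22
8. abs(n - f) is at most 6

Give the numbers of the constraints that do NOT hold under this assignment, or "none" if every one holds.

1. 2f + 5k = 2(23) + 5(21) = 151  true
2. values 20, 25, 22, 21 are pairwise distinct  true
3. f + n = 23 + 20 = 43; 43 > 42  true
4. values 22 <= 23 <= 25  true
5. 4n - 3k = 4(20) - 3(21) = 17  true
6. d + n = 25 + 20 = 45; 45 > 44  true
7. j=22, h=25, d=25; 1 of them equals 22  true
8. abs(20 - 23) = 3; 3 ≤ 6  true

The assignment satisfies every constraint.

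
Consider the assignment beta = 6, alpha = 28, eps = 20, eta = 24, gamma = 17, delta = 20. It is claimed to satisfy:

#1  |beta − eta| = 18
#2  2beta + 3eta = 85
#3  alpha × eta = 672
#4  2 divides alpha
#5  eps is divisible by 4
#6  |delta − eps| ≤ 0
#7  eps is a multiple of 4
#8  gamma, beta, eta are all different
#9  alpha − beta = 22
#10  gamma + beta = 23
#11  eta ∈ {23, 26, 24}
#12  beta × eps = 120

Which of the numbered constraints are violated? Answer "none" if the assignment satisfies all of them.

No — constraint 2 is not satisfied.

#1 |6 − 24| = 18 — holds.
#2 2beta + 3eta = 2(6) + 3(24) = 84, not 85 — fails.
#3 alpha × eta = 28 × 24 = 672 — holds.
#4 28 / 2 = 14, so 2 divides 28 — holds.
#5 20 / 4 = 5, so 4 divides 20 — holds.
#6 |20 − 20| = 0; 0 ≤ 0 — holds.
#7 20 / 4 = 5, so 4 divides 20 — holds.
#8 values 17, 6, 24 are pairwise distinct — holds.
#9 alpha − beta = 28 − 6 = 22 — holds.
#10 gamma + beta = 17 + 6 = 23 — holds.
#11 eta = 24 is in {23, 26, 24} — holds.
#12 beta × eps = 6 × 20 = 120 — holds.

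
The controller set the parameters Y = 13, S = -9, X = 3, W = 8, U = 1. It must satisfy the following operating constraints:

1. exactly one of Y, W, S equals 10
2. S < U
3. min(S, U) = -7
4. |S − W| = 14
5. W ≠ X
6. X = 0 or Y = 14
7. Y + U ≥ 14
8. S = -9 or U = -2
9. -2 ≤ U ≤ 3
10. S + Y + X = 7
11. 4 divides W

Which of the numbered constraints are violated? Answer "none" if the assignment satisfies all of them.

Constraints 1, 3, 4, and 6 are violated.

1. Y=13, W=8, S=-9; 0 of them equal 10, not exactly one  ✗
2. S = -9, U = 1; -9 < 1  ✓
3. min(-9, 1) = -9, not -7  ✗
4. |-9 − 8| = 17, not 14  ✗
5. W = 8, X = 3; distinct  ✓
6. X = 3 ≠ 0 and Y = 13 ≠ 14; both disjuncts false  ✗
7. Y + U = 13 + 1 = 14; 14 ≥ 14  ✓
8. S = -9 = -9 (first disjunct)  ✓
9. U = 1 lies in [-2, 3]  ✓
10. S + Y + X = -9 + 13 + 3 = 7  ✓
11. 8 / 4 = 2, so 4 divides 8  ✓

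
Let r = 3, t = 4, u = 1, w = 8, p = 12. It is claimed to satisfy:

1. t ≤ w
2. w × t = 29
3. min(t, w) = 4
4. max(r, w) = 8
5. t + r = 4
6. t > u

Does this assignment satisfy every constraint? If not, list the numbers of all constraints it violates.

1. t = 4, w = 8; 4 ≤ 8  ✔
2. w × t = 8 × 4 = 32, not 29  ✘
3. min(4, 8) = 4  ✔
4. max(3, 8) = 8  ✔
5. t + r = 4 + 3 = 7, not 4  ✘
6. t = 4, u = 1; 4 > 1  ✔

Constraints 2 and 5 do not hold.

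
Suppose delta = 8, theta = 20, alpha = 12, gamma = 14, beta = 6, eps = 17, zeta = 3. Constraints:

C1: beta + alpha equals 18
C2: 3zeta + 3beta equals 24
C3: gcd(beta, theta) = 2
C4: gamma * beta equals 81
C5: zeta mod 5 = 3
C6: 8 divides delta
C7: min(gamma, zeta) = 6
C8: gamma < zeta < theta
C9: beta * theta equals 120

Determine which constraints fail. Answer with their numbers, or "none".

C1: beta + alpha = 6 + 12 = 18 — satisfied.
C2: 3zeta + 3beta = 3(3) + 3(6) = 27, not 24 — violated.
C3: gcd(6, 20) = 2 — satisfied.
C4: gamma * beta = 14 * 6 = 84, not 81 — violated.
C5: 3 mod 5 = 3 — satisfied.
C6: 8 / 8 = 1, so 8 divides 8 — satisfied.
C7: min(14, 3) = 3, not 6 — violated.
C8: values 14, 3, 20; gamma = 14 is not < zeta = 3 — violated.
C9: beta * theta = 6 * 20 = 120 — satisfied.

The assignment fails constraints 2, 4, 7, 8.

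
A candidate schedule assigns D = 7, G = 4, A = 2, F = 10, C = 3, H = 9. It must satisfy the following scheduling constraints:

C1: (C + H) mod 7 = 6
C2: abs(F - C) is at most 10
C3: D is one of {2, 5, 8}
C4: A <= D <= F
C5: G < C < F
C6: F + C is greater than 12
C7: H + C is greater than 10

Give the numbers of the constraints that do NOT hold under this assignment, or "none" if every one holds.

Violated: 1, 3, and 5.

C1: C + H = 12; 12 mod 7 = 5, not 6 — does not hold.
C2: abs(10 - 3) = 7; 7 ≤ 10 — holds.
C3: D = 7 is not in {2, 5, 8} — does not hold.
C4: values 2 <= 7 <= 10 — holds.
C5: values 4, 3, 10; G = 4 is not < C = 3 — does not hold.
C6: F + C = 10 + 3 = 13; 13 > 12 — holds.
C7: H + C = 9 + 3 = 12; 12 > 10 — holds.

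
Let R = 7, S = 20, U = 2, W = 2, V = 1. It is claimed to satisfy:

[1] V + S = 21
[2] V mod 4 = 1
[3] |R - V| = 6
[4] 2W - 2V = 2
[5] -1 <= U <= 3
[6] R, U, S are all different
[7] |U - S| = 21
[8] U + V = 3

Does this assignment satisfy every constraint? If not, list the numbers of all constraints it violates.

[1] V + S = 1 + 20 = 21  true
[2] 1 mod 4 = 1  true
[3] |7 - 1| = 6  true
[4] 2W - 2V = 2(2) - 2(1) = 2  true
[5] U = 2 lies in [-1, 3]  true
[6] values 7, 2, 20 are pairwise distinct  true
[7] |2 - 20| = 18, not 21  false
[8] U + V = 2 + 1 = 3  true

No — constraint 7 is not satisfied.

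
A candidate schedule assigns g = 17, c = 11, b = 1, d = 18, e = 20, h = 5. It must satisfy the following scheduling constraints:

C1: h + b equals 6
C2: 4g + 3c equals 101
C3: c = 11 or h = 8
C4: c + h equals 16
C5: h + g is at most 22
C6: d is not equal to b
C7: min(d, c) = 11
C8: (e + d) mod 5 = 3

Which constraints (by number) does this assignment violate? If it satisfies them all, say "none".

None — every constraint holds.

C1: h + b = 5 + 1 = 6 — holds.
C2: 4g + 3c = 4(17) + 3(11) = 101 — holds.
C3: c = 11 = 11 (first disjunct) — holds.
C4: c + h = 11 + 5 = 16 — holds.
C5: h + g = 5 + 17 = 22; 22 ≤ 22 — holds.
C6: d = 18, b = 1; distinct — holds.
C7: min(18, 11) = 11 — holds.
C8: e + d = 38; 38 mod 5 = 3 — holds.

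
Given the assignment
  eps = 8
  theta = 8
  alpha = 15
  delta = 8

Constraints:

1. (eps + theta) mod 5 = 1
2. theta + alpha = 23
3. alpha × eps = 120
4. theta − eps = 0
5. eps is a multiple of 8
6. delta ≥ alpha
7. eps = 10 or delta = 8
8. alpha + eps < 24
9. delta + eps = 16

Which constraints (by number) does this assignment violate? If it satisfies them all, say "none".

No — constraint 6 is not satisfied.

1. eps + theta = 16; 16 mod 5 = 1 — satisfied.
2. theta + alpha = 8 + 15 = 23 — satisfied.
3. alpha × eps = 15 × 8 = 120 — satisfied.
4. theta − eps = 8 − 8 = 0 — satisfied.
5. 8 / 8 = 1, so 8 divides 8 — satisfied.
6. delta = 8, alpha = 15; 8 < 15 (want ≥) — violated.
7. eps = 8 ≠ 10, but delta = 8 = 8 (second disjunct) — satisfied.
8. alpha + eps = 15 + 8 = 23; 23 < 24 — satisfied.
9. delta + eps = 8 + 8 = 16 — satisfied.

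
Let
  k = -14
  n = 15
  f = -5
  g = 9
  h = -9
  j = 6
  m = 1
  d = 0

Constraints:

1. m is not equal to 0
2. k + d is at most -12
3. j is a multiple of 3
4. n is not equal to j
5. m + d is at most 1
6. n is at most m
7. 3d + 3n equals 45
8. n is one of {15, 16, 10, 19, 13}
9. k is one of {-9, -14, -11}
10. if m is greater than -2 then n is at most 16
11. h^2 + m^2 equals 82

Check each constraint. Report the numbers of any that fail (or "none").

No — constraint 6 is not satisfied.

1. m = 1, and 1 ≠ 0  true
2. k + d = -14 + 0 = -14; -14 ≤ -12  true
3. 6 / 3 = 2, so 3 divides 6  true
4. n = 15, j = 6; distinct  true
5. m + d = 1 + 0 = 1; 1 ≤ 1  true
6. n = 15, m = 1; 15 > 1 (want ≤)  false
7. 3d + 3n = 3(0) + 3(15) = 45  true
8. n = 15 is in {15, 16, 10, 19, 13}  true
9. k = -14 is in {-9, -14, -11}  true
10. m = 1 > -2, so we need n ≤ 16; n = 15 ≤ 16  true
11. h^2 + m^2 = (-9)^2 + 1^2 = 81 + 1 = 82  true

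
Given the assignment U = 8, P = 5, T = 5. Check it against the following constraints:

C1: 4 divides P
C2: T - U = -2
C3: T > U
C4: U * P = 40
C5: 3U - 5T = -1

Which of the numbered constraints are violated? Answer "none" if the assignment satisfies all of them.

C1: 5 = 4*1 + 1, so 4 does not divide 5  FAIL
C2: T - U = 5 - 8 = -3, not -2  FAIL
C3: T = 5, U = 8; 5 ≤ 8 (want >)  FAIL
C4: U * P = 8 * 5 = 40  OK
C5: 3U - 5T = 3(8) - 5(5) = -1  OK

Constraints 1, 2, 3 do not hold.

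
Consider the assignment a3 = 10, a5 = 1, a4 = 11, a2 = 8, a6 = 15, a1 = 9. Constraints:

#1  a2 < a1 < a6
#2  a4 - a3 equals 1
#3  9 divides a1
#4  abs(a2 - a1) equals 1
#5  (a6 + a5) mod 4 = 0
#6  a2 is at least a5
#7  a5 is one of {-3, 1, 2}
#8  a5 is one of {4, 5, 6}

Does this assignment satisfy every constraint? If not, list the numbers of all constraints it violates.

#1 values 8 < 9 < 15 — OK.
#2 a4 - a3 = 11 - 10 = 1 — OK.
#3 9 / 9 = 1, so 9 divides 9 — OK.
#4 abs(8 - 9) = 1 — OK.
#5 a6 + a5 = 16; 16 mod 4 = 0 — OK.
#6 a2 = 8, a5 = 1; 8 ≥ 1 — OK.
#7 a5 = 1 is in {-3, 1, 2} — OK.
#8 a5 = 1 is not in {4, 5, 6} — violated.

Constraint 8 does not hold.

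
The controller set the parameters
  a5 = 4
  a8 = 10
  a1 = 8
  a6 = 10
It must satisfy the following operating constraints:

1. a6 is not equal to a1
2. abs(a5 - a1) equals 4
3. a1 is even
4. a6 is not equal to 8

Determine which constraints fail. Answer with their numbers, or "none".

1. a6 = 10, a1 = 8; distinct  yes
2. abs(4 - 8) = 4  yes
3. a1 = 8 is even  yes
4. a6 = 10, and 10 ≠ 8  yes

All constraints are satisfied.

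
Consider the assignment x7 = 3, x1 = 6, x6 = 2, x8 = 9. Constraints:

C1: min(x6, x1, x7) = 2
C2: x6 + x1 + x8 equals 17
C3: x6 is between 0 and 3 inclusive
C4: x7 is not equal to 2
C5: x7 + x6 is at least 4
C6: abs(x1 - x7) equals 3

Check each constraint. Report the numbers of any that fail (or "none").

No violations.

C1: min(2, 6, 3) = 2  OK
C2: x6 + x1 + x8 = 2 + 6 + 9 = 17  OK
C3: x6 = 2 lies in [0, 3]  OK
C4: x7 = 3, and 3 ≠ 2  OK
C5: x7 + x6 = 3 + 2 = 5; 5 ≥ 4  OK
C6: abs(6 - 3) = 3  OK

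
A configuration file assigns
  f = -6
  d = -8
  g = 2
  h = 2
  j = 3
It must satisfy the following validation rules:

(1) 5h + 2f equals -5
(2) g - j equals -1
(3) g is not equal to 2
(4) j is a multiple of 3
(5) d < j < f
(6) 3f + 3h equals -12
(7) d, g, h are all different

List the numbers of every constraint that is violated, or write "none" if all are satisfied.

The assignment fails constraints 1, 3, 5, and 7.

(1) 5h + 2f = 5(2) + 2(-6) = -2, not -5 — violated.
(2) g - j = 2 - 3 = -1 — satisfied.
(3) g = 2, but 2 is required to differ — violated.
(4) 3 / 3 = 1, so 3 divides 3 — satisfied.
(5) values -8, 3, -6; j = 3 is not < f = -6 — violated.
(6) 3f + 3h = 3(-6) + 3(2) = -12 — satisfied.
(7) g = h = 2, not all different — violated.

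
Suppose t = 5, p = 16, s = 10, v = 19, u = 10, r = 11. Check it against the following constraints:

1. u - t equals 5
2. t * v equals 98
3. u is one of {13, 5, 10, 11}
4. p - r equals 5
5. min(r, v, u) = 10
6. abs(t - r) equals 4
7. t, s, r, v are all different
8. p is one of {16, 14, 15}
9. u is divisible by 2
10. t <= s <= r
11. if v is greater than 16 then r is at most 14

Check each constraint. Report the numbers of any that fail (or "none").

No — constraints 2 and 6 are not satisfied.

1. u - t = 10 - 5 = 5 — satisfied.
2. t * v = 5 * 19 = 95, not 98 — violated.
3. u = 10 is in {13, 5, 10, 11} — satisfied.
4. p - r = 16 - 11 = 5 — satisfied.
5. min(11, 19, 10) = 10 — satisfied.
6. abs(5 - 11) = 6, not 4 — violated.
7. values 5, 10, 11, 19 are pairwise distinct — satisfied.
8. p = 16 is in {16, 14, 15} — satisfied.
9. 10 / 2 = 5, so 2 divides 10 — satisfied.
10. values 5 <= 10 <= 11 — satisfied.
11. v = 19 > 16, so we need r ≤ 14; r = 11 ≤ 14 — satisfied.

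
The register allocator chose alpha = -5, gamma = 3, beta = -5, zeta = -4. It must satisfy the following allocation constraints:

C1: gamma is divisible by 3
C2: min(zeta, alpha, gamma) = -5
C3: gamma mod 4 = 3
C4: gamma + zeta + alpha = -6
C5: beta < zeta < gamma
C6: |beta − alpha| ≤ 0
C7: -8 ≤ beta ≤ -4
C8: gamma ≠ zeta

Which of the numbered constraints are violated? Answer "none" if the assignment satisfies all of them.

C1: 3 / 3 = 1, so 3 divides 3  true
C2: min(-4, -5, 3) = -5  true
C3: 3 mod 4 = 3  true
C4: gamma + zeta + alpha = 3 + (-4) + (-5) = -6  true
C5: values -5 < -4 < 3  true
C6: |-5 − (-5)| = 0; 0 ≤ 0  true
C7: beta = -5 lies in [-8, -4]  true
C8: gamma = 3, zeta = -4; distinct  true

Yes — all constraints hold.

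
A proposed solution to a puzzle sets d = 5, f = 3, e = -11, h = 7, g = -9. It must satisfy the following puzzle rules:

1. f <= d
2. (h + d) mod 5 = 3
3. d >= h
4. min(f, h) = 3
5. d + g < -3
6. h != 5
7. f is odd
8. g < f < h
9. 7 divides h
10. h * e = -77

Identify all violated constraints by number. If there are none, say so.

Constraints 2 and 3 do not hold.

1. f = 3, d = 5; 3 ≤ 5 — holds.
2. h + d = 12; 12 mod 5 = 2, not 3 — fails.
3. d = 5, h = 7; 5 < 7 (want ≥) — fails.
4. min(3, 7) = 3 — holds.
5. d + g = 5 + (-9) = -4; -4 < -3 — holds.
6. h = 7, and 7 ≠ 5 — holds.
7. f = 3 is odd — holds.
8. values -9 < 3 < 7 — holds.
9. 7 / 7 = 1, so 7 divides 7 — holds.
10. h * e = 7 * (-11) = -77 — holds.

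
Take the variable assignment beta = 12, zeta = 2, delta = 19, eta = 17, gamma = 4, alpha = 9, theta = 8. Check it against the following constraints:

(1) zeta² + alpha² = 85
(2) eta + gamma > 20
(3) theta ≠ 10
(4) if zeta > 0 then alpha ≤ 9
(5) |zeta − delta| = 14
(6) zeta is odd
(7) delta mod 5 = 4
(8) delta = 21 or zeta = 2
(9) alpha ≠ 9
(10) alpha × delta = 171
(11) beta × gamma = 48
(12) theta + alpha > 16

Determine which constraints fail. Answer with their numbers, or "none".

(1) zeta² + alpha² = 2² + 9² = 4 + 81 = 85  holds
(2) eta + gamma = 17 + 4 = 21; 21 > 20  holds
(3) theta = 8, and 8 ≠ 10  holds
(4) zeta = 2 > 0, so we need alpha ≤ 9; alpha = 9 ≤ 9  holds
(5) |2 − 19| = 17, not 14  fails
(6) zeta = 2 is even  fails
(7) 19 mod 5 = 4  holds
(8) delta = 19 ≠ 21, but zeta = 2 = 2 (second disjunct)  holds
(9) alpha = 9, but 9 is required to differ  fails
(10) alpha × delta = 9 × 19 = 171  holds
(11) beta × gamma = 12 × 4 = 48  holds
(12) theta + alpha = 8 + 9 = 17; 17 > 16  holds

The assignment fails constraints 5, 6, and 9.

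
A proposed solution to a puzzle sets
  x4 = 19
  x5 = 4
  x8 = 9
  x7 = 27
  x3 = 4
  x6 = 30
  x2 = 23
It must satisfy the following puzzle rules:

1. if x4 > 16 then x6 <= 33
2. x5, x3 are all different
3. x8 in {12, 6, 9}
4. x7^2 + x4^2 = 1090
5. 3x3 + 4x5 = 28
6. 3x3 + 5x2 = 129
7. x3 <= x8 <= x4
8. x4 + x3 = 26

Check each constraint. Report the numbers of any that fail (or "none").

1. x4 = 19 > 16, so we need x6 ≤ 33; x6 = 30 ≤ 33 — OK.
2. x5 = x3 = 4, not all different — violated.
3. x8 = 9 is in {12, 6, 9} — OK.
4. x7^2 + x4^2 = 27^2 + 19^2 = 729 + 361 = 1090 — OK.
5. 3x3 + 4x5 = 3(4) + 4(4) = 28 — OK.
6. 3x3 + 5x2 = 3(4) + 5(23) = 127, not 129 — violated.
7. values 4 <= 9 <= 19 — OK.
8. x4 + x3 = 19 + 4 = 23, not 26 — violated.

Violated: 2, 6, and 8.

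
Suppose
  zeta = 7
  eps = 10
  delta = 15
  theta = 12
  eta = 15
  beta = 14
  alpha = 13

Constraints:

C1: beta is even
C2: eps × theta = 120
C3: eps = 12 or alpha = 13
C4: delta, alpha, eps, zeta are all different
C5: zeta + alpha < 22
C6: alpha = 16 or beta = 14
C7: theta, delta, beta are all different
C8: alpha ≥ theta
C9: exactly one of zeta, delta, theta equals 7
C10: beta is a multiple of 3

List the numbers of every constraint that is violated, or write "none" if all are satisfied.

C1: beta = 14 is even — OK.
C2: eps × theta = 10 × 12 = 120 — OK.
C3: eps = 10 ≠ 12, but alpha = 13 = 13 (second disjunct) — OK.
C4: values 15, 13, 10, 7 are pairwise distinct — OK.
C5: zeta + alpha = 7 + 13 = 20; 20 < 22 — OK.
C6: alpha = 13 ≠ 16, but beta = 14 = 14 (second disjunct) — OK.
C7: values 12, 15, 14 are pairwise distinct — OK.
C8: alpha = 13, theta = 12; 13 ≥ 12 — OK.
C9: zeta=7, delta=15, theta=12; 1 of them equals 7 — OK.
C10: 14 = 3×4 + 2, so 3 does not divide 14 — violated.

Constraint 10 is violated.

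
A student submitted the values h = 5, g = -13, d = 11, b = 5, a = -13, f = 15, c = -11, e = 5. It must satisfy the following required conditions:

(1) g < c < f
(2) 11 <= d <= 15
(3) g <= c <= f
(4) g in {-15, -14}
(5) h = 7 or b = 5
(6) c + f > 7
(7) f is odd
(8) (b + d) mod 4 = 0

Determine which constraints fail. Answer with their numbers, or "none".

(1) values -13 < -11 < 15 — holds.
(2) d = 11 lies in [11, 15] — holds.
(3) values -13 <= -11 <= 15 — holds.
(4) g = -13 is not in {-15, -14} — does not hold.
(5) h = 5 ≠ 7, but b = 5 = 5 (second disjunct) — holds.
(6) c + f = -11 + 15 = 4; 4 ≤ 7, bound 7 not met — does not hold.
(7) f = 15 is odd — holds.
(8) b + d = 16; 16 mod 4 = 0 — holds.

Constraints 4 and 6 are violated.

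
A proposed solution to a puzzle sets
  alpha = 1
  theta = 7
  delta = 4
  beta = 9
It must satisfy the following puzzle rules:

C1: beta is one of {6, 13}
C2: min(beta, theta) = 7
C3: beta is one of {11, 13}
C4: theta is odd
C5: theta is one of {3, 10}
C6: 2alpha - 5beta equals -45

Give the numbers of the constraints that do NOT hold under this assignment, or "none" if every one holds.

C1: beta = 9 is not in {6, 13}  ✘
C2: min(9, 7) = 7  ✔
C3: beta = 9 is not in {11, 13}  ✘
C4: theta = 7 is odd  ✔
C5: theta = 7 is not in {3, 10}  ✘
C6: 2alpha - 5beta = 2(1) - 5(9) = -43, not -45  ✘

Constraints 1, 3, 5, and 6 do not hold.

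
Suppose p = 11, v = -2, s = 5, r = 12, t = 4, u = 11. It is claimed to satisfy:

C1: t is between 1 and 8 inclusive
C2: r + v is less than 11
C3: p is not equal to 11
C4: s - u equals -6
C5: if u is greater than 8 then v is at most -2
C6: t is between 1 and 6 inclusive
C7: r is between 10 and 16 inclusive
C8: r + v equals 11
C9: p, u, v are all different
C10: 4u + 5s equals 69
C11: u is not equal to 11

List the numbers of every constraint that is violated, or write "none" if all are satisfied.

Constraints 3, 8, 9, 11 are violated.

C1: t = 4 lies in [1, 8]  OK
C2: r + v = 12 + (-2) = 10; 10 < 11  OK
C3: p = 11, but 11 is required to differ  FAIL
C4: s - u = 5 - 11 = -6  OK
C5: u = 11 > 8, so we need v ≤ -2; v = -2 ≤ -2  OK
C6: t = 4 lies in [1, 6]  OK
C7: r = 12 lies in [10, 16]  OK
C8: r + v = 12 + (-2) = 10, not 11  FAIL
C9: p = u = 11, not all different  FAIL
C10: 4u + 5s = 4(11) + 5(5) = 69  OK
C11: u = 11, but 11 is required to differ  FAIL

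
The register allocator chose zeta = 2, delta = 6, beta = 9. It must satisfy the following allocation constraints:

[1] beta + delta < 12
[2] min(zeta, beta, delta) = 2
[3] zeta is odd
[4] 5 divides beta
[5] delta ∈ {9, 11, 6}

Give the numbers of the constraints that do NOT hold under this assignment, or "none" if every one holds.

Constraints 1, 3, and 4 are violated.

[1] beta + delta = 9 + 6 = 15; 15 ≥ 12, bound 12 not met  ✘
[2] min(2, 9, 6) = 2  ✔
[3] zeta = 2 is even  ✘
[4] 9 = 5×1 + 4, so 5 does not divide 9  ✘
[5] delta = 6 is in {9, 11, 6}  ✔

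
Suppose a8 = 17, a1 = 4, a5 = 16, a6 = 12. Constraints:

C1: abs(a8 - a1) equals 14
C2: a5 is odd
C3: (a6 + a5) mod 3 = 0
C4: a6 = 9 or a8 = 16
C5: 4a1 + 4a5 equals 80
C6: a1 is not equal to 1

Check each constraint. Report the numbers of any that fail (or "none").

Violated: 1, 2, 3, and 4.

C1: abs(17 - 4) = 13, not 14 — violated.
C2: a5 = 16 is even — violated.
C3: a6 + a5 = 28; 28 mod 3 = 1, not 0 — violated.
C4: a6 = 12 ≠ 9 and a8 = 17 ≠ 16; both disjuncts false — violated.
C5: 4a1 + 4a5 = 4(4) + 4(16) = 80 — satisfied.
C6: a1 = 4, and 4 ≠ 1 — satisfied.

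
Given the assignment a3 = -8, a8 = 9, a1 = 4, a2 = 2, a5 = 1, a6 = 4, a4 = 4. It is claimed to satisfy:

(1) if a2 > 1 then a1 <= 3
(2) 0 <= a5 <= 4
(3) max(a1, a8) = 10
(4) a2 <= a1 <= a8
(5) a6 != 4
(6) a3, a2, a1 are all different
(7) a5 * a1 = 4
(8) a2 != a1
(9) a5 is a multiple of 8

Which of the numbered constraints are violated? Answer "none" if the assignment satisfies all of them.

(1) a2 = 2 > 1, so we need a1 ≤ 3; but a1 = 4 > 3 — fails.
(2) a5 = 1 lies in [0, 4] — holds.
(3) max(4, 9) = 9, not 10 — fails.
(4) values 2 <= 4 <= 9 — holds.
(5) a6 = 4, but 4 is required to differ — fails.
(6) values -8, 2, 4 are pairwise distinct — holds.
(7) a5 * a1 = 1 * 4 = 4 — holds.
(8) a2 = 2, a1 = 4; distinct — holds.
(9) 1 = 8*0 + 1, so 8 does not divide 1 — fails.

Constraints 1, 3, 5, and 9 are violated.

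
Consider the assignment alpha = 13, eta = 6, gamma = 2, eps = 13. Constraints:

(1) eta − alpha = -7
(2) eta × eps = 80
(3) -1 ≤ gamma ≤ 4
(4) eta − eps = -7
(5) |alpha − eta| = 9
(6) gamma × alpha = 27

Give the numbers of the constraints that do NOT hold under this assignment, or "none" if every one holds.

(1) eta − alpha = 6 − 13 = -7  yes
(2) eta × eps = 6 × 13 = 78, not 80  no
(3) gamma = 2 lies in [-1, 4]  yes
(4) eta − eps = 6 − 13 = -7  yes
(5) |13 − 6| = 7, not 9  no
(6) gamma × alpha = 2 × 13 = 26, not 27  no

Violated: 2, 5, 6.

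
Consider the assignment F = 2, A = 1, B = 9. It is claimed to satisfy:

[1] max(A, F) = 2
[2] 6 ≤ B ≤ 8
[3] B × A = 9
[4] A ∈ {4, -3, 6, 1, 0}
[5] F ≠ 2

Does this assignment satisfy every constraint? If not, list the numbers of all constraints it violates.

Constraints 2 and 5 do not hold.

[1] max(1, 2) = 2 — OK.
[2] B = 9 is outside [6, 8] — violated.
[3] B × A = 9 × 1 = 9 — OK.
[4] A = 1 is in {4, -3, 6, 1, 0} — OK.
[5] F = 2, but 2 is required to differ — violated.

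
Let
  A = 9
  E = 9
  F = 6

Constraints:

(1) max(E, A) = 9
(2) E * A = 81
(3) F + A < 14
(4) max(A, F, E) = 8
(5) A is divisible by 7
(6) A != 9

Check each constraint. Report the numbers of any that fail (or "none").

The assignment fails constraints 3, 4, 5, 6.

(1) max(9, 9) = 9 — OK.
(2) E * A = 9 * 9 = 81 — OK.
(3) F + A = 6 + 9 = 15; 15 ≥ 14, bound 14 not met — violated.
(4) max(9, 6, 9) = 9, not 8 — violated.
(5) 9 = 7*1 + 2, so 7 does not divide 9 — violated.
(6) A = 9, but 9 is required to differ — violated.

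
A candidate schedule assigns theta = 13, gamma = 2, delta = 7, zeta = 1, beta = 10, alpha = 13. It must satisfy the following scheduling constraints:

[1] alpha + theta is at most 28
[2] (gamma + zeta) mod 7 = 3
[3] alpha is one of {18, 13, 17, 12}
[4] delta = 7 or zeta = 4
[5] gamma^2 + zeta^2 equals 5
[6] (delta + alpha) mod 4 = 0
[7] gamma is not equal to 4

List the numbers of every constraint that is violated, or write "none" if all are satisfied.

[1] alpha + theta = 13 + 13 = 26; 26 ≤ 28 — holds.
[2] gamma + zeta = 3; 3 mod 7 = 3 — holds.
[3] alpha = 13 is in {18, 13, 17, 12} — holds.
[4] delta = 7 = 7 (first disjunct) — holds.
[5] gamma^2 + zeta^2 = 2^2 + 1^2 = 4 + 1 = 5 — holds.
[6] delta + alpha = 20; 20 mod 4 = 0 — holds.
[7] gamma = 2, and 2 ≠ 4 — holds.

No violations.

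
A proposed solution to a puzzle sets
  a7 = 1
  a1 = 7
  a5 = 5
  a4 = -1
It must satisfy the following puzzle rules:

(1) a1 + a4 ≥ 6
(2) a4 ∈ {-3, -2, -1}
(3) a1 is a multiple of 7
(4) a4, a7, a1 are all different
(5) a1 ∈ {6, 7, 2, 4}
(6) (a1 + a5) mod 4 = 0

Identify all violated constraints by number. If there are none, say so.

(1) a1 + a4 = 7 + (-1) = 6; 6 ≥ 6  ✔
(2) a4 = -1 is in {-3, -2, -1}  ✔
(3) 7 / 7 = 1, so 7 divides 7  ✔
(4) values -1, 1, 7 are pairwise distinct  ✔
(5) a1 = 7 is in {6, 7, 2, 4}  ✔
(6) a1 + a5 = 12; 12 mod 4 = 0  ✔

The assignment satisfies every constraint.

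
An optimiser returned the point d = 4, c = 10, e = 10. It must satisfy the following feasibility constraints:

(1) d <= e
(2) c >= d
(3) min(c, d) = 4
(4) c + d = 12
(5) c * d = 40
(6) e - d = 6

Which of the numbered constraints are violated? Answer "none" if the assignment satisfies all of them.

(1) d = 4, e = 10; 4 ≤ 10  ✓
(2) c = 10, d = 4; 10 ≥ 4  ✓
(3) min(10, 4) = 4  ✓
(4) c + d = 10 + 4 = 14, not 12  ✗
(5) c * d = 10 * 4 = 40  ✓
(6) e - d = 10 - 4 = 6  ✓

The assignment fails constraint 4.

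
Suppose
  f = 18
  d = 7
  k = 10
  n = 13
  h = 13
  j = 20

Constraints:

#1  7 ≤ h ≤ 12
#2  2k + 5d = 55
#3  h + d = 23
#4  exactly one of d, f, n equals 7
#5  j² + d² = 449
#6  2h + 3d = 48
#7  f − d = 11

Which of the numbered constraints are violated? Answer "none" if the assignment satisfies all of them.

#1 h = 13 is outside [7, 12] — violated.
#2 2k + 5d = 2(10) + 5(7) = 55 — OK.
#3 h + d = 13 + 7 = 20, not 23 — violated.
#4 d=7, f=18, n=13; 1 of them equals 7 — OK.
#5 j² + d² = 20² + 7² = 400 + 49 = 449 — OK.
#6 2h + 3d = 2(13) + 3(7) = 47, not 48 — violated.
#7 f − d = 18 − 7 = 11 — OK.

Constraints 1, 3, 6 are violated.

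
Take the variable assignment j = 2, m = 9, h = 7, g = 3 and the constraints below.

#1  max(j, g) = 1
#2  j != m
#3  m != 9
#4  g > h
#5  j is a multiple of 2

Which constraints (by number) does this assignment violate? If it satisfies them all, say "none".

Constraints 1, 3, 4 are violated.

#1 max(2, 3) = 3, not 1  no
#2 j = 2, m = 9; distinct  yes
#3 m = 9, but 9 is required to differ  no
#4 g = 3, h = 7; 3 ≤ 7 (want >)  no
#5 2 / 2 = 1, so 2 divides 2  yes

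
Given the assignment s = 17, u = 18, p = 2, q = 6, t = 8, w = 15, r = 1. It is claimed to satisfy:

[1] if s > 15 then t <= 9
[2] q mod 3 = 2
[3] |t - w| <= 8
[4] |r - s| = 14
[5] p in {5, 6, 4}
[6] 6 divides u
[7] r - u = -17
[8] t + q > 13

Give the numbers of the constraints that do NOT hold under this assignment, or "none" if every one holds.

[1] s = 17 > 15, so we need t ≤ 9; t = 8 ≤ 9  ✓
[2] 6 mod 3 = 0, not 2  ✗
[3] |8 - 15| = 7; 7 ≤ 8  ✓
[4] |1 - 17| = 16, not 14  ✗
[5] p = 2 is not in {5, 6, 4}  ✗
[6] 18 / 6 = 3, so 6 divides 18  ✓
[7] r - u = 1 - 18 = -17  ✓
[8] t + q = 8 + 6 = 14; 14 > 13  ✓

Violated: 2, 4, 5.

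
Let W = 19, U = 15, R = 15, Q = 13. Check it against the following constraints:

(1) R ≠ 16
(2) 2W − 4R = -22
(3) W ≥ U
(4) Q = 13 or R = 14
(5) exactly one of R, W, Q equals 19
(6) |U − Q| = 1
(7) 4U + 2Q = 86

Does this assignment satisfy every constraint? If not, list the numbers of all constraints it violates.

The assignment fails constraint 6.

(1) R = 15, and 15 ≠ 16 — satisfied.
(2) 2W − 4R = 2(19) − 4(15) = -22 — satisfied.
(3) W = 19, U = 15; 19 ≥ 15 — satisfied.
(4) Q = 13 = 13 (first disjunct) — satisfied.
(5) R=15, W=19, Q=13; 1 of them equals 19 — satisfied.
(6) |15 − 13| = 2, not 1 — violated.
(7) 4U + 2Q = 4(15) + 2(13) = 86 — satisfied.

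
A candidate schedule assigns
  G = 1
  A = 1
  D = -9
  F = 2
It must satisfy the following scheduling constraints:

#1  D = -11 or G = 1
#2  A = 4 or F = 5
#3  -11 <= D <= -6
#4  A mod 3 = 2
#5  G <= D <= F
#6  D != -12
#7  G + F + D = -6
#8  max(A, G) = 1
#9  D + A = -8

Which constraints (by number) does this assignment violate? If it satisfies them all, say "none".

#1 D = -9 ≠ -11, but G = 1 = 1 (second disjunct)  OK
#2 A = 1 ≠ 4 and F = 2 ≠ 5; both disjuncts false  FAIL
#3 D = -9 lies in [-11, -6]  OK
#4 1 mod 3 = 1, not 2  FAIL
#5 values 1, -9, 2; G = 1 is not <= D = -9  FAIL
#6 D = -9, and -9 ≠ -12  OK
#7 G + F + D = 1 + 2 + (-9) = -6  OK
#8 max(1, 1) = 1  OK
#9 D + A = -9 + 1 = -8  OK

No — constraints 2, 4, and 5 are not satisfied.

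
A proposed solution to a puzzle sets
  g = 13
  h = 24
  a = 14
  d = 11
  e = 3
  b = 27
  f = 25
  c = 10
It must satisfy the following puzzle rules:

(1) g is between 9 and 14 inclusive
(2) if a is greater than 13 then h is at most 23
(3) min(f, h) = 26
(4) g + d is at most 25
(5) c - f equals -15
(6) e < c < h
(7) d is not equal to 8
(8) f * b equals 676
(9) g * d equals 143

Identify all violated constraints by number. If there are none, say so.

(1) g = 13 lies in [9, 14] — holds.
(2) a = 14 > 13, so we need h ≤ 23; but h = 24 > 23 — fails.
(3) min(25, 24) = 24, not 26 — fails.
(4) g + d = 13 + 11 = 24; 24 ≤ 25 — holds.
(5) c - f = 10 - 25 = -15 — holds.
(6) values 3 < 10 < 24 — holds.
(7) d = 11, and 11 ≠ 8 — holds.
(8) f * b = 25 * 27 = 675, not 676 — fails.
(9) g * d = 13 * 11 = 143 — holds.

The assignment fails constraints 2, 3, and 8.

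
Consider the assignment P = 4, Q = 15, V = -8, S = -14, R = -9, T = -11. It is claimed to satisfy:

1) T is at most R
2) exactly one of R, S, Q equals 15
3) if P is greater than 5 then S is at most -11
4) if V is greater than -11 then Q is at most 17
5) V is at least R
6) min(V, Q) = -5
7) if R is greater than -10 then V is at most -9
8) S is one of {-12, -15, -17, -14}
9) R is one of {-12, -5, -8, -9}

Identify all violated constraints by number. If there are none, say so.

1) T = -11, R = -9; -11 ≤ -9 — holds.
2) R=-9, S=-14, Q=15; 1 of them equals 15 — holds.
3) P = 4, not > 5; antecedent false, conditional vacuously true — holds.
4) V = -8 > -11, so we need Q ≤ 17; Q = 15 ≤ 17 — holds.
5) V = -8, R = -9; -8 ≥ -9 — holds.
6) min(-8, 15) = -8, not -5 — fails.
7) R = -9 > -10, so we need V ≤ -9; but V = -8 > -9 — fails.
8) S = -14 is in {-12, -15, -17, -14} — holds.
9) R = -9 is in {-12, -5, -8, -9} — holds.

Constraints 6, 7 do not hold.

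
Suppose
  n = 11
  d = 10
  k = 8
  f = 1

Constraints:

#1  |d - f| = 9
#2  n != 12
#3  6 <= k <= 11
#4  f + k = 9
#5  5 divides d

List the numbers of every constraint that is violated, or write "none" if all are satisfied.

No violations.

#1 |10 - 1| = 9 — holds.
#2 n = 11, and 11 ≠ 12 — holds.
#3 k = 8 lies in [6, 11] — holds.
#4 f + k = 1 + 8 = 9 — holds.
#5 10 / 5 = 2, so 5 divides 10 — holds.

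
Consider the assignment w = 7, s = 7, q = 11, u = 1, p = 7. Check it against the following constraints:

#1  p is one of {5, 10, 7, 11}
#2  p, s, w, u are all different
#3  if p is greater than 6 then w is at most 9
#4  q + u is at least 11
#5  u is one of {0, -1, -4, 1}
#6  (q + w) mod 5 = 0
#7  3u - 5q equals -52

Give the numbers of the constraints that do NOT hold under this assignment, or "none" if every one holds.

#1 p = 7 is in {5, 10, 7, 11} — OK.
#2 p = s = 7, not all different — violated.
#3 p = 7 > 6, so we need w ≤ 9; w = 7 ≤ 9 — OK.
#4 q + u = 11 + 1 = 12; 12 ≥ 11 — OK.
#5 u = 1 is in {0, -1, -4, 1} — OK.
#6 q + w = 18; 18 mod 5 = 3, not 0 — violated.
#7 3u - 5q = 3(1) - 5(11) = -52 — OK.

Constraints 2, 6 are violated.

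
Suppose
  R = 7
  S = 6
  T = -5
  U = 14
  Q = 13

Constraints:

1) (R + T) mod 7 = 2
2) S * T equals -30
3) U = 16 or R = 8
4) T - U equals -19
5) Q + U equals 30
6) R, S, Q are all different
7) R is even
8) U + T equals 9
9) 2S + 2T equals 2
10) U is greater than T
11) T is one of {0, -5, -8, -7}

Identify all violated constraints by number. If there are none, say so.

1) R + T = 2; 2 mod 7 = 2 — OK.
2) S * T = 6 * (-5) = -30 — OK.
3) U = 14 ≠ 16 and R = 7 ≠ 8; both disjuncts false — violated.
4) T - U = -5 - 14 = -19 — OK.
5) Q + U = 13 + 14 = 27, not 30 — violated.
6) values 7, 6, 13 are pairwise distinct — OK.
7) R = 7 is odd — violated.
8) U + T = 14 + (-5) = 9 — OK.
9) 2S + 2T = 2(6) + 2(-5) = 2 — OK.
10) U = 14, T = -5; 14 > -5 — OK.
11) T = -5 is in {0, -5, -8, -7} — OK.

Violated: 3, 5, and 7.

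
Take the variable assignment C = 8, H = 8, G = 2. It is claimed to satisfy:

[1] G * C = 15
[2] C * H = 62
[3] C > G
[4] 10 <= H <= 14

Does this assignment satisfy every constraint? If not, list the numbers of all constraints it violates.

[1] G * C = 2 * 8 = 16, not 15 — violated.
[2] C * H = 8 * 8 = 64, not 62 — violated.
[3] C = 8, G = 2; 8 > 2 — OK.
[4] H = 8 is outside [10, 14] — violated.

Constraints 1, 2, and 4 are violated.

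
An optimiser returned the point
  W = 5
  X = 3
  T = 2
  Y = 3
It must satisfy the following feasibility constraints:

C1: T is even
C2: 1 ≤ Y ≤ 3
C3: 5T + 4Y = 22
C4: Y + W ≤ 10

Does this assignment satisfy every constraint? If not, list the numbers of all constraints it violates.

C1: T = 2 is even  yes
C2: Y = 3 lies in [1, 3]  yes
C3: 5T + 4Y = 5(2) + 4(3) = 22  yes
C4: Y + W = 3 + 5 = 8; 8 ≤ 10  yes

Yes — all constraints hold.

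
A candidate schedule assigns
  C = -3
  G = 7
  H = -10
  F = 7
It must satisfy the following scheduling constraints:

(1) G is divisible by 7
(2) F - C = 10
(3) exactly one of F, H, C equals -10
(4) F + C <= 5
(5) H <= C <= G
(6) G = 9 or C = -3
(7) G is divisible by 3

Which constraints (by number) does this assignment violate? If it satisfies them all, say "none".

(1) 7 / 7 = 1, so 7 divides 7  yes
(2) F - C = 7 - (-3) = 10  yes
(3) F=7, H=-10, C=-3; 1 of them equals -10  yes
(4) F + C = 7 + (-3) = 4; 4 ≤ 5  yes
(5) values -10 <= -3 <= 7  yes
(6) G = 7 ≠ 9, but C = -3 = -3 (second disjunct)  yes
(7) 7 = 3*2 + 1, so 3 does not divide 7  no

Constraint 7 does not hold.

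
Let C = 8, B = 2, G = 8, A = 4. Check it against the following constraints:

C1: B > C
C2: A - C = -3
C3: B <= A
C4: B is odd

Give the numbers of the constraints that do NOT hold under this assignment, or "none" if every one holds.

C1: B = 2, C = 8; 2 ≤ 8 (want >) — violated.
C2: A - C = 4 - 8 = -4, not -3 — violated.
C3: B = 2, A = 4; 2 ≤ 4 — satisfied.
C4: B = 2 is even — violated.

Constraints 1, 2, and 4 are violated.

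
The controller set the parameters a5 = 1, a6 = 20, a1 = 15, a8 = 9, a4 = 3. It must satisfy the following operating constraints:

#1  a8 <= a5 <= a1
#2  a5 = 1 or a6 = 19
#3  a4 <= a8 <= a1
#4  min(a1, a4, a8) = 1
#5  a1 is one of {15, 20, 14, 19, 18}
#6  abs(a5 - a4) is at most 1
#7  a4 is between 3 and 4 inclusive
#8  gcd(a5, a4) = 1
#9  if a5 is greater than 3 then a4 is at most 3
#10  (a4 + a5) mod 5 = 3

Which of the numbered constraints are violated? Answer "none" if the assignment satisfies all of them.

Constraints 1, 4, 6, 10 do not hold.

#1 values 9, 1, 15; a8 = 9 is not <= a5 = 1 — violated.
#2 a5 = 1 = 1 (first disjunct) — satisfied.
#3 values 3 <= 9 <= 15 — satisfied.
#4 min(15, 3, 9) = 3, not 1 — violated.
#5 a1 = 15 is in {15, 20, 14, 19, 18} — satisfied.
#6 abs(1 - 3) = 2; 2 > 1, exceeds bound 1 — violated.
#7 a4 = 3 lies in [3, 4] — satisfied.
#8 gcd(1, 3) = 1 — satisfied.
#9 a5 = 1, not > 3; antecedent false, conditional vacuously true — satisfied.
#10 a4 + a5 = 4; 4 mod 5 = 4, not 3 — violated.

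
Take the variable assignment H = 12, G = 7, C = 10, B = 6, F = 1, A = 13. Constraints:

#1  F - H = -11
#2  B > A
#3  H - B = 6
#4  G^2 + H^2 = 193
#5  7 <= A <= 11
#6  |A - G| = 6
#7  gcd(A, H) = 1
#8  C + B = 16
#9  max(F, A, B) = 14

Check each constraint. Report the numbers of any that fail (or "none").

#1 F - H = 1 - 12 = -11 — OK.
#2 B = 6, A = 13; 6 ≤ 13 (want >) — violated.
#3 H - B = 12 - 6 = 6 — OK.
#4 G^2 + H^2 = 7^2 + 12^2 = 49 + 144 = 193 — OK.
#5 A = 13 is outside [7, 11] — violated.
#6 |13 - 7| = 6 — OK.
#7 gcd(13, 12) = 1 — OK.
#8 C + B = 10 + 6 = 16 — OK.
#9 max(1, 13, 6) = 13, not 14 — violated.

No — constraints 2, 5, and 9 are not satisfied.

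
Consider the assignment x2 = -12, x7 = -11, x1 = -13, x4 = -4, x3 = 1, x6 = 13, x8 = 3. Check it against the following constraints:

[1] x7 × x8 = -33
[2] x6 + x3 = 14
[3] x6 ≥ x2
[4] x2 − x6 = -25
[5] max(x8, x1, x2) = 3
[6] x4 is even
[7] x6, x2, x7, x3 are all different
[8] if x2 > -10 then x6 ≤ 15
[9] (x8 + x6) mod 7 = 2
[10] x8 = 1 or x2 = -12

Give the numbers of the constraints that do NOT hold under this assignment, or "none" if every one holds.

[1] x7 × x8 = -11 × 3 = -33 — OK.
[2] x6 + x3 = 13 + 1 = 14 — OK.
[3] x6 = 13, x2 = -12; 13 ≥ -12 — OK.
[4] x2 − x6 = -12 − 13 = -25 — OK.
[5] max(3, -13, -12) = 3 — OK.
[6] x4 = -4 is even — OK.
[7] values 13, -12, -11, 1 are pairwise distinct — OK.
[8] x2 = -12, not > -10; antecedent false, conditional vacuously true — OK.
[9] x8 + x6 = 16; 16 mod 7 = 2 — OK.
[10] x8 = 3 ≠ 1, but x2 = -12 = -12 (second disjunct) — OK.

Yes — all constraints hold.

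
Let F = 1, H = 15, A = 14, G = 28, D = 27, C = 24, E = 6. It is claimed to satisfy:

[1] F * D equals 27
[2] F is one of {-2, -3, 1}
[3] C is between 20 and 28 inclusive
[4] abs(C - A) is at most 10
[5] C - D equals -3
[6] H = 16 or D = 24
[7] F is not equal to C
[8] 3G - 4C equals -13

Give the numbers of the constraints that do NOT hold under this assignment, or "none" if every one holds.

The assignment fails constraints 6 and 8.

[1] F * D = 1 * 27 = 27  true
[2] F = 1 is in {-2, -3, 1}  true
[3] C = 24 lies in [20, 28]  true
[4] abs(24 - 14) = 10; 10 ≤ 10  true
[5] C - D = 24 - 27 = -3  true
[6] H = 15 ≠ 16 and D = 27 ≠ 24; both disjuncts false  false
[7] F = 1, C = 24; distinct  true
[8] 3G - 4C = 3(28) - 4(24) = -12, not -13  false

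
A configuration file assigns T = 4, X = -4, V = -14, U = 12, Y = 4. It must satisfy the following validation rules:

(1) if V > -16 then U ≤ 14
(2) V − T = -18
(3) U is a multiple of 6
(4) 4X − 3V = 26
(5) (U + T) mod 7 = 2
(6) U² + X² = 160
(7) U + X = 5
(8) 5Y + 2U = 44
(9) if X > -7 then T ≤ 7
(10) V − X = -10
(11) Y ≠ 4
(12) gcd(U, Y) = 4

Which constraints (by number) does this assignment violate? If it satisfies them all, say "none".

(1) V = -14 > -16, so we need U ≤ 14; U = 12 ≤ 14 — satisfied.
(2) V − T = -14 − 4 = -18 — satisfied.
(3) 12 / 6 = 2, so 6 divides 12 — satisfied.
(4) 4X − 3V = 4(-4) − 3(-14) = 26 — satisfied.
(5) U + T = 16; 16 mod 7 = 2 — satisfied.
(6) U² + X² = 12² + (-4)² = 144 + 16 = 160 — satisfied.
(7) U + X = 12 + (-4) = 8, not 5 — violated.
(8) 5Y + 2U = 5(4) + 2(12) = 44 — satisfied.
(9) X = -4 > -7, so we need T ≤ 7; T = 4 ≤ 7 — satisfied.
(10) V − X = -14 − (-4) = -10 — satisfied.
(11) Y = 4, but 4 is required to differ — violated.
(12) gcd(12, 4) = 4 — satisfied.

No — constraints 7 and 11 are not satisfied.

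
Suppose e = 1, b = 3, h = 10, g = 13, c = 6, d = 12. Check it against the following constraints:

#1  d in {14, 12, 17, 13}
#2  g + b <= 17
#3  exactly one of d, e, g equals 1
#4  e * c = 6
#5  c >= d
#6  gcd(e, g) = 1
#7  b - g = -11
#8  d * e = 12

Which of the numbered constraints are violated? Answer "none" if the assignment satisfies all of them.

Violated: 5 and 7.

#1 d = 12 is in {14, 12, 17, 13}  yes
#2 g + b = 13 + 3 = 16; 16 ≤ 17  yes
#3 d=12, e=1, g=13; 1 of them equals 1  yes
#4 e * c = 1 * 6 = 6  yes
#5 c = 6, d = 12; 6 < 12 (want ≥)  no
#6 gcd(1, 13) = 1  yes
#7 b - g = 3 - 13 = -10, not -11  no
#8 d * e = 12 * 1 = 12  yes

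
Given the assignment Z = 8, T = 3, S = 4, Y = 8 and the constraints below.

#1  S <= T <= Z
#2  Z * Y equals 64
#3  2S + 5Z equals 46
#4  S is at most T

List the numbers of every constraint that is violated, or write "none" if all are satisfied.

#1 values 4, 3, 8; S = 4 is not <= T = 3  FAIL
#2 Z * Y = 8 * 8 = 64  OK
#3 2S + 5Z = 2(4) + 5(8) = 48, not 46  FAIL
#4 S = 4, T = 3; 4 > 3 (want ≤)  FAIL

Constraints 1, 3, 4 are violated.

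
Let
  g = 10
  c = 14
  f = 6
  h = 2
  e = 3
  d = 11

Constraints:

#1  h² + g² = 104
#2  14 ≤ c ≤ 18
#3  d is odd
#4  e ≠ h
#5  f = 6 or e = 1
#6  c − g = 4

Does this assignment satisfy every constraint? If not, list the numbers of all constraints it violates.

#1 h² + g² = 2² + 10² = 4 + 100 = 104 — holds.
#2 c = 14 lies in [14, 18] — holds.
#3 d = 11 is odd — holds.
#4 e = 3, h = 2; distinct — holds.
#5 f = 6 = 6 (first disjunct) — holds.
#6 c − g = 14 − 10 = 4 — holds.

Yes — all constraints hold.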